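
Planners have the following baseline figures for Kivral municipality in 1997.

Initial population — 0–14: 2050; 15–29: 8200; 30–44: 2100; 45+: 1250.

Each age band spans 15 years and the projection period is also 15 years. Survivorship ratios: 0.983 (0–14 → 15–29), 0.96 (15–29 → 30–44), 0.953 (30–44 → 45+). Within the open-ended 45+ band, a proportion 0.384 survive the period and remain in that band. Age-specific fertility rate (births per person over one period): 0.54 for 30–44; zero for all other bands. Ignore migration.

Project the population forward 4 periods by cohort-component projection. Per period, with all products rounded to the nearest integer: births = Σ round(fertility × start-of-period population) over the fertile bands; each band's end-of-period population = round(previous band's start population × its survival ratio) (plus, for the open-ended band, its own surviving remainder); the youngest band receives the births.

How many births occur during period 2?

4251

Call the bands 1 to 4, youngest first.
[period 1]
Births: 2100 × 0.54 = 1134
Band 2: 2050 × 0.983 = 2015
Band 3: 8200 × 0.96 = 7872
Band 4: 2100 × 0.953 + 1250 × 0.384 = 2001 + 480 = 2481
End of period: [1134, 2015, 7872, 2481]
[period 2]
Births: 7872 × 0.54 = 4251
Band 2: 1134 × 0.983 = 1115
Band 3: 2015 × 0.96 = 1934
Band 4: 7872 × 0.953 + 2481 × 0.384 = 7502 + 953 = 8455
End of period: [4251, 1115, 1934, 8455]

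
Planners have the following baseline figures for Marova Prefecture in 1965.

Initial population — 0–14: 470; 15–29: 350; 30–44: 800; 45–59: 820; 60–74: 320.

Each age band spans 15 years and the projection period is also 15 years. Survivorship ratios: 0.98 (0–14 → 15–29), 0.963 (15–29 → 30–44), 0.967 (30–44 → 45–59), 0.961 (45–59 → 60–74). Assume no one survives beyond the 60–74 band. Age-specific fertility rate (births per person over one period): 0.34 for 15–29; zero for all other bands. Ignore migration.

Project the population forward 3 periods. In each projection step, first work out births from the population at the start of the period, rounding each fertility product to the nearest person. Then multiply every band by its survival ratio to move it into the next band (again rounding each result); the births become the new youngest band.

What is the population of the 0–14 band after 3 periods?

[period 1]
Births: 350 × 0.34 = 119
15–29: 470 × 0.98 = 461
30–44: 350 × 0.963 = 337
45–59: 800 × 0.967 = 774
60–74: 820 × 0.961 = 788
Giving 119 / 461 / 337 / 774 / 788.
[period 2]
Births: 461 × 0.34 = 157
15–29: 119 × 0.98 = 117
30–44: 461 × 0.963 = 444
45–59: 337 × 0.967 = 326
60–74: 774 × 0.961 = 744
Giving 157 / 117 / 444 / 326 / 744.
[period 3]
Births: 117 × 0.34 = 40
15–29: 157 × 0.98 = 154
30–44: 117 × 0.963 = 113
45–59: 444 × 0.967 = 429
60–74: 326 × 0.961 = 313
Giving 40 / 154 / 113 / 429 / 313.

40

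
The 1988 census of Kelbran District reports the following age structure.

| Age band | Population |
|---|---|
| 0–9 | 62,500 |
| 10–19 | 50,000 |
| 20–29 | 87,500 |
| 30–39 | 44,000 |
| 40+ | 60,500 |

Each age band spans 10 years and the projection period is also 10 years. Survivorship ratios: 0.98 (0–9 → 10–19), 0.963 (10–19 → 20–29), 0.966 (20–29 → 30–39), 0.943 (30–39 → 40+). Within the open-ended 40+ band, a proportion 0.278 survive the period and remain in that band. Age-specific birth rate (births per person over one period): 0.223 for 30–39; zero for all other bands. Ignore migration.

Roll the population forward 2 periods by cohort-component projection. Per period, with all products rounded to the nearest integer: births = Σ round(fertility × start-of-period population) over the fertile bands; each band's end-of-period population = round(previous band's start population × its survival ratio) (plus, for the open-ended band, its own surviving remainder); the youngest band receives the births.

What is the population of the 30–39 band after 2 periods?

46513

Period 1.
Births: 44000 × 0.223 = 9812
10–19: 62500 × 0.98 = 61250
20–29: 50000 × 0.963 = 48150
30–39: 87500 × 0.966 = 84525
40+: 44000 × 0.943 + 60500 × 0.278 = 41492 + 16819 = 58311
Population now: 0–9=9812, 10–19=61250, 20–29=48150, 30–39=84525, 40+=58311
Period 2.
Births: 84525 × 0.223 = 18849
10–19: 9812 × 0.98 = 9616
20–29: 61250 × 0.963 = 58984
30–39: 48150 × 0.966 = 46513
40+: 84525 × 0.943 + 58311 × 0.278 = 79707 + 16210 = 95917
Population now: 0–9=18849, 10–19=9616, 20–29=58984, 30–39=46513, 40+=95917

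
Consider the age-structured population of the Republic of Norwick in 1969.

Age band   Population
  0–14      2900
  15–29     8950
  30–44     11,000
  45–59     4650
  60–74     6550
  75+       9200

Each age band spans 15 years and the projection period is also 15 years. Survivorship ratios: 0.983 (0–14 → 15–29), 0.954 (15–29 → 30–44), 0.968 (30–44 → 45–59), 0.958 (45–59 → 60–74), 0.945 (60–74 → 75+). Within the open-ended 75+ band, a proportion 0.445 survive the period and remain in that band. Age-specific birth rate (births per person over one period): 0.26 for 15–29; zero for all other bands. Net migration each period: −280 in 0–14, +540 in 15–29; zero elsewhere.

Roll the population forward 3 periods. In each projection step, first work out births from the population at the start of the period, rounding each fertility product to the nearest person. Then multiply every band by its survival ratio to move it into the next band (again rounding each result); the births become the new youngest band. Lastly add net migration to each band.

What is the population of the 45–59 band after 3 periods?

3131

Period 1:
Births: 8950 × 0.26 = 2327
15–29: 2900 × 0.983 = 2851
30–44: 8950 × 0.954 = 8538
45–59: 11000 × 0.968 = 10648
60–74: 4650 × 0.958 = 4455
75+: 6550 × 0.945 + 9200 × 0.445 = 6190 + 4094 = 10284
Net migration: 0–14 − 280 → 2047; 15–29 + 540 → 3391
→ [2047, 3391, 8538, 10648, 4455, 10284]
Period 2:
Births: 3391 × 0.26 = 882
15–29: 2047 × 0.983 = 2012
30–44: 3391 × 0.954 = 3235
45–59: 8538 × 0.968 = 8265
60–74: 10648 × 0.958 = 10201
75+: 4455 × 0.945 + 10284 × 0.445 = 4210 + 4576 = 8786
Net migration: 0–14 − 280 → 602; 15–29 + 540 → 2552
→ [602, 2552, 3235, 8265, 10201, 8786]
Period 3:
Births: 2552 × 0.26 = 664
15–29: 602 × 0.983 = 592
30–44: 2552 × 0.954 = 2435
45–59: 3235 × 0.968 = 3131
60–74: 8265 × 0.958 = 7918
75+: 10201 × 0.945 + 8786 × 0.445 = 9640 + 3910 = 13550
Net migration: 0–14 − 280 → 384; 15–29 + 540 → 1132
→ [384, 1132, 2435, 3131, 7918, 13550]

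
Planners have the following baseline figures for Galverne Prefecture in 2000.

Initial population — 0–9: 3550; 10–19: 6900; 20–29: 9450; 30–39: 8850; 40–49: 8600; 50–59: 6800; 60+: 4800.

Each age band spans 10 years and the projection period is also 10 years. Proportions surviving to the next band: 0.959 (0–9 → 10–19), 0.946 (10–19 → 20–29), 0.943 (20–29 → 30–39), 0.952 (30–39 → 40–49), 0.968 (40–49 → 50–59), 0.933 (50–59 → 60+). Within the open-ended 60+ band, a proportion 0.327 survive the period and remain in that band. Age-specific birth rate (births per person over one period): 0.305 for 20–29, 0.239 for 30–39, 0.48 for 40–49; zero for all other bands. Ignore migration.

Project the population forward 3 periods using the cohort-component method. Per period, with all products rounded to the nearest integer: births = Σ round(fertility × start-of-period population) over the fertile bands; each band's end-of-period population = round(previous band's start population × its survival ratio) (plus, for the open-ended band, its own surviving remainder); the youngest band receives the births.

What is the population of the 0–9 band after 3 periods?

6525

[period 1]
Births: 9450 × 0.305 = 2882  |  8850 × 0.239 = 2115  |  8600 × 0.48 = 4128 → total 9125
10–19: 3550 × 0.959 = 3404
20–29: 6900 × 0.946 = 6527
30–39: 9450 × 0.943 = 8911
40–49: 8850 × 0.952 = 8425
50–59: 8600 × 0.968 = 8325
60+: 6800 × 0.933 + 4800 × 0.327 = 6344 + 1570 = 7914
End of period: [9125, 3404, 6527, 8911, 8425, 8325, 7914]
[period 2]
Births: 6527 × 0.305 = 1991  |  8911 × 0.239 = 2130  |  8425 × 0.48 = 4044 → total 8165
10–19: 9125 × 0.959 = 8751
20–29: 3404 × 0.946 = 3220
30–39: 6527 × 0.943 = 6155
40–49: 8911 × 0.952 = 8483
50–59: 8425 × 0.968 = 8155
60+: 8325 × 0.933 + 7914 × 0.327 = 7767 + 2588 = 10355
End of period: [8165, 8751, 3220, 6155, 8483, 8155, 10355]
[period 3]
Births: 3220 × 0.305 = 982  |  6155 × 0.239 = 1471  |  8483 × 0.48 = 4072 → total 6525
10–19: 8165 × 0.959 = 7830
20–29: 8751 × 0.946 = 8278
30–39: 3220 × 0.943 = 3036
40–49: 6155 × 0.952 = 5860
50–59: 8483 × 0.968 = 8212
60+: 8155 × 0.933 + 10355 × 0.327 = 7609 + 3386 = 10995
End of period: [6525, 7830, 8278, 3036, 5860, 8212, 10995]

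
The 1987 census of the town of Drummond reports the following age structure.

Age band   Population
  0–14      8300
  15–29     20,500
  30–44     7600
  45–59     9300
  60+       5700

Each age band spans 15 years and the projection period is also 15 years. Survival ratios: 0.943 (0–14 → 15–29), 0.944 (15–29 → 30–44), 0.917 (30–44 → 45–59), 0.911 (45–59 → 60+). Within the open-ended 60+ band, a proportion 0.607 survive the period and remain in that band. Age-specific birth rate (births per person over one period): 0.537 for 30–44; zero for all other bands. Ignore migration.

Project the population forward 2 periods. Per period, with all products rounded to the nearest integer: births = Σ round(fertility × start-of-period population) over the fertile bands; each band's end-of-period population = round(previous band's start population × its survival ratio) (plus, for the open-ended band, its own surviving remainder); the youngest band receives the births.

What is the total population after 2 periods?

52967

Period 1:
Births: 7600 * 0.537 = 4081
15–29: 8300 * 0.943 = 7827
30–44: 20500 * 0.944 = 19352
45–59: 7600 * 0.917 = 6969
60+: 9300 * 0.911 + 5700 * 0.607 = 8472 + 3460 = 11932
End of period: [4081, 7827, 19352, 6969, 11932]
Period 2:
Births: 19352 * 0.537 = 10392
15–29: 4081 * 0.943 = 3848
30–44: 7827 * 0.944 = 7389
45–59: 19352 * 0.917 = 17746
60+: 6969 * 0.911 + 11932 * 0.607 = 6349 + 7243 = 13592
End of period: [10392, 3848, 7389, 17746, 13592]
Total after period 2: 10392 + 3848 + 7389 + 17746 + 13592 = 52967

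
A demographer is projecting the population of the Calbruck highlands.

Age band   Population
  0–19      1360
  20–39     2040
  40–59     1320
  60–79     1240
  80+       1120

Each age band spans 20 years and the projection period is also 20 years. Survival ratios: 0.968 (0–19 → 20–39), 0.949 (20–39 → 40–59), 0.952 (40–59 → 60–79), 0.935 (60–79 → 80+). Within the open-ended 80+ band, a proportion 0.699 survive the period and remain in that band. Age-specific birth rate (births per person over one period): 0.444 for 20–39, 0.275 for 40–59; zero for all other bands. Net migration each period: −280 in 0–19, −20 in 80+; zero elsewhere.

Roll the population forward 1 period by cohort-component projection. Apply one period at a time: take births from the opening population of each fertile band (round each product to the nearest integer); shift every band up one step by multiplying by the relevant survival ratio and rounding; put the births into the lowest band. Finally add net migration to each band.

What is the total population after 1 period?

Let band 1 be 0–19 through band 5 = 80+.
— Period 1 —
Births: 2040 * 0.444 = 906 ; 1320 * 0.275 = 363 → total 1269
Band 2: 1360 * 0.968 = 1316
Band 3: 2040 * 0.949 = 1936
Band 4: 1320 * 0.952 = 1257
Band 5: 1240 * 0.935 + 1120 * 0.699 = 1159 + 783 = 1942
Net migration: Band 1 − 280 → 989; Band 5 − 20 → 1922
Giving 989 / 1316 / 1936 / 1257 / 1922.
Total after period 1: 989 + 1316 + 1936 + 1257 + 1922 = 7420

7420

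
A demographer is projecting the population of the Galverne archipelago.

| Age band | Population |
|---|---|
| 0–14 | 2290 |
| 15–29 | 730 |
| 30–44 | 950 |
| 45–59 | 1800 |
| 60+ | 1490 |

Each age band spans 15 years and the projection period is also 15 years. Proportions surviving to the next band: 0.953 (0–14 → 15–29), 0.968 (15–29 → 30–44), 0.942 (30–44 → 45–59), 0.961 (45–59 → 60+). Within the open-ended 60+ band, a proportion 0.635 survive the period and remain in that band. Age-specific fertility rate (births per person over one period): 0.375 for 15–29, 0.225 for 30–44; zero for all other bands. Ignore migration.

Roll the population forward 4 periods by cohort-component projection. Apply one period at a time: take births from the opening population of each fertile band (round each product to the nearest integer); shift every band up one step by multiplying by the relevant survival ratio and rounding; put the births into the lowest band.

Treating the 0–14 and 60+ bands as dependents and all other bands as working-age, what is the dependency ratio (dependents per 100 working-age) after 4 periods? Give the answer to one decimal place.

Numbering the groups 1..5 from youngest to oldest:
Period 1.
Births: 730 * 0.375 = 274 ; 950 * 0.225 = 214 → 488
Group 2: 2290 * 0.953 = 2182
Group 3: 730 * 0.968 = 707
Group 4: 950 * 0.942 = 895
Group 5: 1800 * 0.961 + 1490 * 0.635 = 1730 + 946 = 2676
End of period: [488, 2182, 707, 895, 2676]
Period 2.
Births: 2182 * 0.375 = 818 ; 707 * 0.225 = 159 → 977
Group 2: 488 * 0.953 = 465
Group 3: 2182 * 0.968 = 2112
Group 4: 707 * 0.942 = 666
Group 5: 895 * 0.961 + 2676 * 0.635 = 860 + 1699 = 2559
End of period: [977, 465, 2112, 666, 2559]
Period 3.
Births: 465 * 0.375 = 174 ; 2112 * 0.225 = 475 → 649
Group 2: 977 * 0.953 = 931
Group 3: 465 * 0.968 = 450
Group 4: 2112 * 0.942 = 1990
Group 5: 666 * 0.961 + 2559 * 0.635 = 640 + 1625 = 2265
End of period: [649, 931, 450, 1990, 2265]
Period 4.
Births: 931 * 0.375 = 349 ; 450 * 0.225 = 101 → 450
Group 2: 649 * 0.953 = 618
Group 3: 931 * 0.968 = 901
Group 4: 450 * 0.942 = 424
Group 5: 1990 * 0.961 + 2265 * 0.635 = 1912 + 1438 = 3350
End of period: [450, 618, 901, 424, 3350]
Dependents (band 0–14 + band 60+) = 450 + 3350 = 3800; working-age = 1943; ratio = 3800/1943 × 100 = 195.6

195.6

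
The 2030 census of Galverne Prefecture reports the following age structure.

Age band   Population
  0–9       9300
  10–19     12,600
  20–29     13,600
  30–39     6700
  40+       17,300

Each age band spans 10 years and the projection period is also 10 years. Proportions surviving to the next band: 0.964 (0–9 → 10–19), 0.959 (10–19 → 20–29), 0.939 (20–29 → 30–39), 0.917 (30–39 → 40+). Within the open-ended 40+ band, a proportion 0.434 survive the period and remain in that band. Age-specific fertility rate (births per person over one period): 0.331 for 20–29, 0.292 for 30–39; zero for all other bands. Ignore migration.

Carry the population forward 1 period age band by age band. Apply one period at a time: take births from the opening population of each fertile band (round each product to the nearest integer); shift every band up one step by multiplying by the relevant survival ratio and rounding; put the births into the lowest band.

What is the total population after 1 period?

After projecting period 1:
Births: 13600 × 0.331 = 4502  |  6700 × 0.292 = 1956 → total 6458
10–19: 9300 × 0.964 = 8965
20–29: 12600 × 0.959 = 12083
30–39: 13600 × 0.939 = 12770
40+: 6700 × 0.917 + 17300 × 0.434 = 6144 + 7508 = 13652
→ [6458, 8965, 12083, 12770, 13652]
Total after period 1: 6458 + 8965 + 12083 + 12770 + 13652 = 53928

53928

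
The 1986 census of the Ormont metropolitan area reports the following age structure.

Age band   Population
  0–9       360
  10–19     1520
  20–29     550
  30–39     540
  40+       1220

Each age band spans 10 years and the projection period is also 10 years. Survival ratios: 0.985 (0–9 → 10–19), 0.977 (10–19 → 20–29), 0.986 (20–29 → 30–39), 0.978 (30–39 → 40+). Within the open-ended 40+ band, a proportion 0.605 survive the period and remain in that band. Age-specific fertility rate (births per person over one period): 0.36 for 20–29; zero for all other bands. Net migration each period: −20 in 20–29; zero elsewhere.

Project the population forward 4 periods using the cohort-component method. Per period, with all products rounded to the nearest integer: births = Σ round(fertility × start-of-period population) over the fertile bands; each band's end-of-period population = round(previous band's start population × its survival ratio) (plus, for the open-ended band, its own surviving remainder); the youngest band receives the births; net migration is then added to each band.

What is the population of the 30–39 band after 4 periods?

169

Period 1:
Births: 550 * 0.36 = 198
10–19: 360 * 0.985 = 355
20–29: 1520 * 0.977 = 1485
30–39: 550 * 0.986 = 542
40+: 540 * 0.978 + 1220 * 0.605 = 528 + 738 = 1266
Net migration: 20–29 − 20 → 1465
Population now: 0–9=198, 10–19=355, 20–29=1465, 30–39=542, 40+=1266
Period 2:
Births: 1465 * 0.36 = 527
10–19: 198 * 0.985 = 195
20–29: 355 * 0.977 = 347
30–39: 1465 * 0.986 = 1444
40+: 542 * 0.978 + 1266 * 0.605 = 530 + 766 = 1296
Net migration: 20–29 − 20 → 327
Population now: 0–9=527, 10–19=195, 20–29=327, 30–39=1444, 40+=1296
Period 3:
Births: 327 * 0.36 = 118
10–19: 527 * 0.985 = 519
20–29: 195 * 0.977 = 191
30–39: 327 * 0.986 = 322
40+: 1444 * 0.978 + 1296 * 0.605 = 1412 + 784 = 2196
Net migration: 20–29 − 20 → 171
Population now: 0–9=118, 10–19=519, 20–29=171, 30–39=322, 40+=2196
Period 4:
Births: 171 * 0.36 = 62
10–19: 118 * 0.985 = 116
20–29: 519 * 0.977 = 507
30–39: 171 * 0.986 = 169
40+: 322 * 0.978 + 2196 * 0.605 = 315 + 1329 = 1644
Net migration: 20–29 − 20 → 487
Population now: 0–9=62, 10–19=116, 20–29=487, 30–39=169, 40+=1644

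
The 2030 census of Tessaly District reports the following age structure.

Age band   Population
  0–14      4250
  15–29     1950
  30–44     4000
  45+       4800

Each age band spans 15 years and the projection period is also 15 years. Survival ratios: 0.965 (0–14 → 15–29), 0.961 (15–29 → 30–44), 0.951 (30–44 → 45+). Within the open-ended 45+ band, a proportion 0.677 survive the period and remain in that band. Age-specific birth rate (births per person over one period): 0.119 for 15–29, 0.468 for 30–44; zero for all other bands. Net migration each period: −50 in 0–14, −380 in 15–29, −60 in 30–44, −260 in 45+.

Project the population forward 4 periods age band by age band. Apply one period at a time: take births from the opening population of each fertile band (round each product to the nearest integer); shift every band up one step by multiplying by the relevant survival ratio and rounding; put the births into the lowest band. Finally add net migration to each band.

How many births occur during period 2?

Numbering the bands 1..4 from youngest to oldest:
After projecting period 1:
Births: 1950 * 0.119 = 232, 4000 * 0.468 = 1872 → 2104
Band 2: 4250 * 0.965 = 4101
Band 3: 1950 * 0.961 = 1874
Band 4: 4000 * 0.951 + 4800 * 0.677 = 3804 + 3250 = 7054
Net migration: Band 1 − 50 → 2054; Band 2 − 380 → 3721; Band 3 − 60 → 1814; Band 4 − 260 → 6794
Population now: 0–14=2054, 15–29=3721, 30–44=1814, 45+=6794
After projecting period 2:
Births: 3721 * 0.119 = 443, 1814 * 0.468 = 849 → 1292
Band 2: 2054 * 0.965 = 1982
Band 3: 3721 * 0.961 = 3576
Band 4: 1814 * 0.951 + 6794 * 0.677 = 1725 + 4600 = 6325
Net migration: Band 1 − 50 → 1242; Band 2 − 380 → 1602; Band 3 − 60 → 3516; Band 4 − 260 → 6065
Population now: 0–14=1242, 15–29=1602, 30–44=3516, 45+=6065

1292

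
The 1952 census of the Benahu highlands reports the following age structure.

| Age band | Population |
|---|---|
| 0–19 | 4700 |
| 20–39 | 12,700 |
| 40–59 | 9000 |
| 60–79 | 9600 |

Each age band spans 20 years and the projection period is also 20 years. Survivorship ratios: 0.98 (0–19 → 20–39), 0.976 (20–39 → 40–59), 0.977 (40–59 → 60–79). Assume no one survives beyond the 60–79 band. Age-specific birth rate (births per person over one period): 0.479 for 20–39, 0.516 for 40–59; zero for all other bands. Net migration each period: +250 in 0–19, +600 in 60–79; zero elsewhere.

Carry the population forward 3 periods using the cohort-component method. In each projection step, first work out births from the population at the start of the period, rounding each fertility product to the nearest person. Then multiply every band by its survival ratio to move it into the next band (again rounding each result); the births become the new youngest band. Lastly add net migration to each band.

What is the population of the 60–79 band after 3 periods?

After projecting period 1:
Births: 12700 * 0.479 = 6083 ; 9000 * 0.516 = 4644 ⇒ total 10727
20–39: 4700 * 0.98 = 4606
40–59: 12700 * 0.976 = 12395
60–79: 9000 * 0.977 = 8793
Net migration: 0–19 + 250 → 10977; 60–79 + 600 → 9393
Population now: 0–19=10977, 20–39=4606, 40–59=12395, 60–79=9393
After projecting period 2:
Births: 4606 * 0.479 = 2206 ; 12395 * 0.516 = 6396 ⇒ total 8602
20–39: 10977 * 0.98 = 10757
40–59: 4606 * 0.976 = 4495
60–79: 12395 * 0.977 = 12110
Net migration: 0–19 + 250 → 8852; 60–79 + 600 → 12710
Population now: 0–19=8852, 20–39=10757, 40–59=4495, 60–79=12710
After projecting period 3:
Births: 10757 * 0.479 = 5153 ; 4495 * 0.516 = 2319 ⇒ total 7472
20–39: 8852 * 0.98 = 8675
40–59: 10757 * 0.976 = 10499
60–79: 4495 * 0.977 = 4392
Net migration: 0–19 + 250 → 7722; 60–79 + 600 → 4992
Population now: 0–19=7722, 20–39=8675, 40–59=10499, 60–79=4992

4992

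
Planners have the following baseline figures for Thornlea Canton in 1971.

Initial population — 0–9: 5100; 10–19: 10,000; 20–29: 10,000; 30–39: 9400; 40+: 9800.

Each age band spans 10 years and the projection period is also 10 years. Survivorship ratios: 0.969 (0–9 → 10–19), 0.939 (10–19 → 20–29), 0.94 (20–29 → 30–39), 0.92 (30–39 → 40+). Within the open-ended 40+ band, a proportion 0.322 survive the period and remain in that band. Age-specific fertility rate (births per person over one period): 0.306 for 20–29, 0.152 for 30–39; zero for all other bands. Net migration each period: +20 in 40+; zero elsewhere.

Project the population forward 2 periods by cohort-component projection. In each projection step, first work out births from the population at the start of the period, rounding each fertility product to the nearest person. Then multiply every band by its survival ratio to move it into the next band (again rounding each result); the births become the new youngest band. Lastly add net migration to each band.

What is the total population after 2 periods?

34595

Let group 1 be 0–9 through group 5 = 40+.
— Period 1 —
Births: 10000 × 0.306 = 3060 ; 9400 × 0.152 = 1429 ⇒ total 4489
Group 2: 5100 × 0.969 = 4942
Group 3: 10000 × 0.939 = 9390
Group 4: 10000 × 0.94 = 9400
Group 5: 9400 × 0.92 + 9800 × 0.322 = 8648 + 3156 = 11804
Net migration: Group 5 + 20 → 11824
End of period: [4489, 4942, 9390, 9400, 11824]
— Period 2 —
Births: 9390 × 0.306 = 2873 ; 9400 × 0.152 = 1429 ⇒ total 4302
Group 2: 4489 × 0.969 = 4350
Group 3: 4942 × 0.939 = 4641
Group 4: 9390 × 0.94 = 8827
Group 5: 9400 × 0.92 + 11824 × 0.322 = 8648 + 3807 = 12455
Net migration: Group 5 + 20 → 12475
End of period: [4302, 4350, 4641, 8827, 12475]
Total after period 2: 4302 + 4350 + 4641 + 8827 + 12475 = 34595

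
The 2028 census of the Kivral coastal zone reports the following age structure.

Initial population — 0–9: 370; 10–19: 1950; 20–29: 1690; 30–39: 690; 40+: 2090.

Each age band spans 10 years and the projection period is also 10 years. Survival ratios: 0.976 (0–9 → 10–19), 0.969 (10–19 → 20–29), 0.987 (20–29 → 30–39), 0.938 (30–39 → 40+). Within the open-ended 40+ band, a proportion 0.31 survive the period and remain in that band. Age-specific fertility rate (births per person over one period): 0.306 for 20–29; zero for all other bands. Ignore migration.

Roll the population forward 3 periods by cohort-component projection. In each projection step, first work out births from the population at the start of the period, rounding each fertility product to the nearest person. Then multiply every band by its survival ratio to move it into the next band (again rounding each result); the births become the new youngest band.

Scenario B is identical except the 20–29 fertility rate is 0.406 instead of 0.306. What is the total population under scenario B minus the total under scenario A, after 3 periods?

380

[period 1]
Births: 1690 × 0.306 = 517
10–19: 370 × 0.976 = 361
20–29: 1950 × 0.969 = 1890
30–39: 1690 × 0.987 = 1668
40+: 690 × 0.938 + 2090 × 0.31 = 647 + 648 = 1295
→ [517, 361, 1890, 1668, 1295]
[period 2]
Births: 1890 × 0.306 = 578
10–19: 517 × 0.976 = 505
20–29: 361 × 0.969 = 350
30–39: 1890 × 0.987 = 1865
40+: 1668 × 0.938 + 1295 × 0.31 = 1565 + 401 = 1966
→ [578, 505, 350, 1865, 1966]
[period 3]
Births: 350 × 0.306 = 107
10–19: 578 × 0.976 = 564
20–29: 505 × 0.969 = 489
30–39: 350 × 0.987 = 345
40+: 1865 × 0.938 + 1966 × 0.31 = 1749 + 609 = 2358
→ [107, 564, 489, 345, 2358]
Scenario A total after 3 periods: 3863
Scenario B projection —
[period 1]
Births: 1690 × 0.406 = 686
10–19: 370 × 0.976 = 361
20–29: 1950 × 0.969 = 1890
30–39: 1690 × 0.987 = 1668
40+: 690 × 0.938 + 2090 × 0.31 = 647 + 648 = 1295
→ [686, 361, 1890, 1668, 1295]
[period 2]
Births: 1890 × 0.406 = 767
10–19: 686 × 0.976 = 670
20–29: 361 × 0.969 = 350
30–39: 1890 × 0.987 = 1865
40+: 1668 × 0.938 + 1295 × 0.31 = 1565 + 401 = 1966
→ [767, 670, 350, 1865, 1966]
[period 3]
Births: 350 × 0.406 = 142
10–19: 767 × 0.976 = 749
20–29: 670 × 0.969 = 649
30–39: 350 × 0.987 = 345
40+: 1865 × 0.938 + 1966 × 0.31 = 1749 + 609 = 2358
→ [142, 749, 649, 345, 2358]
Scenario B total after 3 periods: 4243
Difference B − A = 4243 − 3863 = 380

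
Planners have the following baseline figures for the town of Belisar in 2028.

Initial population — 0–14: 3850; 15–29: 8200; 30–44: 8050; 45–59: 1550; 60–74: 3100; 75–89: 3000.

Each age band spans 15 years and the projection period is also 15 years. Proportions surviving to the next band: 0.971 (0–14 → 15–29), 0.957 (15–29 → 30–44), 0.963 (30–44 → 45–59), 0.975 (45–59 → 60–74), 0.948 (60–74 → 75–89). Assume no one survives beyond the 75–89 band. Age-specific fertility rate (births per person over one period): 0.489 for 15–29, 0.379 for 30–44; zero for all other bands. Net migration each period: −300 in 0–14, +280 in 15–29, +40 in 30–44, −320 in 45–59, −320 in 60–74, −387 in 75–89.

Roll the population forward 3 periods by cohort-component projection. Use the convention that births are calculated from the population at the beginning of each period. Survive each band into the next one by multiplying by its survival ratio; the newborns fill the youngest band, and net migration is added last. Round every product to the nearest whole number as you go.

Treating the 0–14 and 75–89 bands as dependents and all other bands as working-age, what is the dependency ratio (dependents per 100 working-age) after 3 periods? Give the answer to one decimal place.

Call the groups 1 to 6, youngest first.
Period 1:
Births: 8200 × 0.489 = 4010  |  8050 × 0.379 = 3051 ⇒ total 7061
Group 2: 3850 × 0.971 = 3738
Group 3: 8200 × 0.957 = 7847
Group 4: 8050 × 0.963 = 7752
Group 5: 1550 × 0.975 = 1511
Group 6: 3100 × 0.948 = 2939
Net migration: Group 1 − 300 → 6761; Group 2 + 280 → 4018; Group 3 + 40 → 7887; Group 4 − 320 → 7432; Group 5 − 320 → 1191; Group 6 − 387 → 2552
Giving 6761 / 4018 / 7887 / 7432 / 1191 / 2552.
Period 2:
Births: 4018 × 0.489 = 1965  |  7887 × 0.379 = 2989 ⇒ total 4954
Group 2: 6761 × 0.971 = 6565
Group 3: 4018 × 0.957 = 3845
Group 4: 7887 × 0.963 = 7595
Group 5: 7432 × 0.975 = 7246
Group 6: 1191 × 0.948 = 1129
Net migration: Group 1 − 300 → 4654; Group 2 + 280 → 6845; Group 3 + 40 → 3885; Group 4 − 320 → 7275; Group 5 − 320 → 6926; Group 6 − 387 → 742
Giving 4654 / 6845 / 3885 / 7275 / 6926 / 742.
Period 3:
Births: 6845 × 0.489 = 3347  |  3885 × 0.379 = 1472 ⇒ total 4819
Group 2: 4654 × 0.971 = 4519
Group 3: 6845 × 0.957 = 6551
Group 4: 3885 × 0.963 = 3741
Group 5: 7275 × 0.975 = 7093
Group 6: 6926 × 0.948 = 6566
Net migration: Group 1 − 300 → 4519; Group 2 + 280 → 4799; Group 3 + 40 → 6591; Group 4 − 320 → 3421; Group 5 − 320 → 6773; Group 6 − 387 → 6179
Giving 4519 / 4799 / 6591 / 3421 / 6773 / 6179.
Dependents (band 0–14 + band 75–89) = 4519 + 6179 = 10698; working-age = 21584; ratio = 10698/21584 × 100 = 49.6

49.6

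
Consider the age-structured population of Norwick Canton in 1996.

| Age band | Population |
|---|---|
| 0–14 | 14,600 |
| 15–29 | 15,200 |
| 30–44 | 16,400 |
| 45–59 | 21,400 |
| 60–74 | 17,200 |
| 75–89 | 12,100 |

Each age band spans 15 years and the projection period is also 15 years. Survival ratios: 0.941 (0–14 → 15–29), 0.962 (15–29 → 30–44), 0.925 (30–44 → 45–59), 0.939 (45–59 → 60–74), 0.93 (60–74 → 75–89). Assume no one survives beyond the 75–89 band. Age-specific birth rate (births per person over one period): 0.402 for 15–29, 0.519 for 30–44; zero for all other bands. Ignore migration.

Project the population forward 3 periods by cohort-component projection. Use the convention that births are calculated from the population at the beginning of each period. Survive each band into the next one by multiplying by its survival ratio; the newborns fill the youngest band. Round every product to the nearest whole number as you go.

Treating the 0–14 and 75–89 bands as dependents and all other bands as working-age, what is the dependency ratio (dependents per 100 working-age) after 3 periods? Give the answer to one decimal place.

Period 1.
Births: 15200 × 0.402 = 6110, 16400 × 0.519 = 8512 ⇒ total 14622
15–29: 14600 × 0.941 = 13739
30–44: 15200 × 0.962 = 14622
45–59: 16400 × 0.925 = 15170
60–74: 21400 × 0.939 = 20095
75–89: 17200 × 0.93 = 15996
Population now: 0–14=14622, 15–29=13739, 30–44=14622, 45–59=15170, 60–74=20095, 75–89=15996
Period 2.
Births: 13739 × 0.402 = 5523, 14622 × 0.519 = 7589 ⇒ total 13112
15–29: 14622 × 0.941 = 13759
30–44: 13739 × 0.962 = 13217
45–59: 14622 × 0.925 = 13525
60–74: 15170 × 0.939 = 14245
75–89: 20095 × 0.93 = 18688
Population now: 0–14=13112, 15–29=13759, 30–44=13217, 45–59=13525, 60–74=14245, 75–89=18688
Period 3.
Births: 13759 × 0.402 = 5531, 13217 × 0.519 = 6860 ⇒ total 12391
15–29: 13112 × 0.941 = 12338
30–44: 13759 × 0.962 = 13236
45–59: 13217 × 0.925 = 12226
60–74: 13525 × 0.939 = 12700
75–89: 14245 × 0.93 = 13248
Population now: 0–14=12391, 15–29=12338, 30–44=13236, 45–59=12226, 60–74=12700, 75–89=13248
Dependents (band 0–14 + band 75–89) = 12391 + 13248 = 25639; working-age = 50500; ratio = 25639/50500 × 100 = 50.8

50.8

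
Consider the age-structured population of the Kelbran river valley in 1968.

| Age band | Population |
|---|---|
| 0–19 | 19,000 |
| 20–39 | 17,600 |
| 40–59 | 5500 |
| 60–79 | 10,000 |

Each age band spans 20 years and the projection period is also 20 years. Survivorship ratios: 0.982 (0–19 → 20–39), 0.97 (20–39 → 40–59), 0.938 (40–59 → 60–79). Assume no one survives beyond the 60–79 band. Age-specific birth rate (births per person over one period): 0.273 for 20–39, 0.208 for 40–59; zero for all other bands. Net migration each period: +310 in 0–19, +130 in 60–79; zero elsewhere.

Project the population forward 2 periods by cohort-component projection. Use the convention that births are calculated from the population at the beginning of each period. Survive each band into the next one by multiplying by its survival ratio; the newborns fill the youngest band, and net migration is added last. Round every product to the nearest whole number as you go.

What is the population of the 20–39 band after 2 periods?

Period 1.
Births: 17600 × 0.273 = 4805, 5500 × 0.208 = 1144 → total 5949
20–39: 19000 × 0.982 = 18658
40–59: 17600 × 0.97 = 17072
60–79: 5500 × 0.938 = 5159
Net migration: 0–19 + 310 → 6259; 60–79 + 130 → 5289
Giving 6259 / 18658 / 17072 / 5289.
Period 2.
Births: 18658 × 0.273 = 5094, 17072 × 0.208 = 3551 → total 8645
20–39: 6259 × 0.982 = 6146
40–59: 18658 × 0.97 = 18098
60–79: 17072 × 0.938 = 16014
Net migration: 0–19 + 310 → 8955; 60–79 + 130 → 16144
Giving 8955 / 6146 / 18098 / 16144.

6146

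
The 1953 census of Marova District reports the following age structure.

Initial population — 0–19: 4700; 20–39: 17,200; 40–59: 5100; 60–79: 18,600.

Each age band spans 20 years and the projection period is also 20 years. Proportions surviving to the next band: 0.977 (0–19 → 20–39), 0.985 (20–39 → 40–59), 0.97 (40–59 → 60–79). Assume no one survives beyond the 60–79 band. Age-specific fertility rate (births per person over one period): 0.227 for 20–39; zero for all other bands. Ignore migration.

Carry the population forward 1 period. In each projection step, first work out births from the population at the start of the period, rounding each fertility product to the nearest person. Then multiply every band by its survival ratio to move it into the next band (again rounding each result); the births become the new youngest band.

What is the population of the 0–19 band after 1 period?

3904

Numbering the groups 1..4 from youngest to oldest:
Period 1.
Births: 17200 * 0.227 = 3904
Group 2: 4700 * 0.977 = 4592
Group 3: 17200 * 0.985 = 16942
Group 4: 5100 * 0.97 = 4947
→ [3904, 4592, 16942, 4947]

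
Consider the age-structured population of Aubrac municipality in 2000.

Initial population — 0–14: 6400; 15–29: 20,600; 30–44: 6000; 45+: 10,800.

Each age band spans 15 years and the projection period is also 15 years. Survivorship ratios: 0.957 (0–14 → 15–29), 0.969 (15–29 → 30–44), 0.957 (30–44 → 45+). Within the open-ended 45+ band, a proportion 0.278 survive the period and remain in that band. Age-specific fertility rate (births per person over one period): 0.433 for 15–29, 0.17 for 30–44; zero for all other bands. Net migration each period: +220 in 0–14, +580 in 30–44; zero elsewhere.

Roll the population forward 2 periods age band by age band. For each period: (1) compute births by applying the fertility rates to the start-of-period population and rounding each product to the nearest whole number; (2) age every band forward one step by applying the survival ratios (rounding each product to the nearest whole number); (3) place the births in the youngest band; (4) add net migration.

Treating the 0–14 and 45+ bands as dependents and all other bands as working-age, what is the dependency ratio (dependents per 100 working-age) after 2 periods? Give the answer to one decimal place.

175.2

Numbering the groups 1..4 from youngest to oldest:
— Period 1 —
Births: 20600 × 0.433 = 8920  |  6000 × 0.17 = 1020 ⇒ total 9940
Group 2: 6400 × 0.957 = 6125
Group 3: 20600 × 0.969 = 19961
Group 4: 6000 × 0.957 + 10800 × 0.278 = 5742 + 3002 = 8744
Net migration: Group 1 + 220 → 10160; Group 3 + 580 → 20541
Giving 10160 / 6125 / 20541 / 8744.
— Period 2 —
Births: 6125 × 0.433 = 2652  |  20541 × 0.17 = 3492 ⇒ total 6144
Group 2: 10160 × 0.957 = 9723
Group 3: 6125 × 0.969 = 5935
Group 4: 20541 × 0.957 + 8744 × 0.278 = 19658 + 2431 = 22089
Net migration: Group 1 + 220 → 6364; Group 3 + 580 → 6515
Giving 6364 / 9723 / 6515 / 22089.
Dependents (band 0–14 + band 45+) = 6364 + 22089 = 28453; working-age = 16238; ratio = 28453/16238 × 100 = 175.2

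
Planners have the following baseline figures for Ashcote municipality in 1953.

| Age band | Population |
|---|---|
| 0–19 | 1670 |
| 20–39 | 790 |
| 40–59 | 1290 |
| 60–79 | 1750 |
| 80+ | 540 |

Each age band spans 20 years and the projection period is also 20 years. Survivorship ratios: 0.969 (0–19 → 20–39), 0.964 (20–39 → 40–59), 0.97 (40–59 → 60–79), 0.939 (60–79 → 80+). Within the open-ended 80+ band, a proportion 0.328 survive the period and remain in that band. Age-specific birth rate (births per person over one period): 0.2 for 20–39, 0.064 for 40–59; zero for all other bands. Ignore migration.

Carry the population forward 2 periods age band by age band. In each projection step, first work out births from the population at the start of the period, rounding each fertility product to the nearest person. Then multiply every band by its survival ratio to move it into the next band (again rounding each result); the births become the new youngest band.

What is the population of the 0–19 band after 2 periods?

— Period 1 —
Births: 790 * 0.2 = 158  |  1290 * 0.064 = 83 ⇒ total 241
20–39: 1670 * 0.969 = 1618
40–59: 790 * 0.964 = 762
60–79: 1290 * 0.97 = 1251
80+: 1750 * 0.939 + 540 * 0.328 = 1643 + 177 = 1820
→ [241, 1618, 762, 1251, 1820]
— Period 2 —
Births: 1618 * 0.2 = 324  |  762 * 0.064 = 49 ⇒ total 373
20–39: 241 * 0.969 = 234
40–59: 1618 * 0.964 = 1560
60–79: 762 * 0.97 = 739
80+: 1251 * 0.939 + 1820 * 0.328 = 1175 + 597 = 1772
→ [373, 234, 1560, 739, 1772]

373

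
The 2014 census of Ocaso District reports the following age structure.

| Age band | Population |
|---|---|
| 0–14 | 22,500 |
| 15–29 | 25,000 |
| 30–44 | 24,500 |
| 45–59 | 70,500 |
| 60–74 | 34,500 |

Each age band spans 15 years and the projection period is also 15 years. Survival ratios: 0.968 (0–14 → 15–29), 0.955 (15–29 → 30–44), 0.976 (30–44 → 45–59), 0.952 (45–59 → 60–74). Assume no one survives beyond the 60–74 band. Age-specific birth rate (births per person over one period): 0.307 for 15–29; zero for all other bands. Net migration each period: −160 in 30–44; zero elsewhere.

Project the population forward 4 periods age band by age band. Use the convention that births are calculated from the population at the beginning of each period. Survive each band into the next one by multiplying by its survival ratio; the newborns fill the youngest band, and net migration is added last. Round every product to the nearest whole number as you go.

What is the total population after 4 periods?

After projecting period 1:
Births: 25000 × 0.307 = 7675
15–29: 22500 × 0.968 = 21780
30–44: 25000 × 0.955 = 23875
45–59: 24500 × 0.976 = 23912
60–74: 70500 × 0.952 = 67116
Net migration: 30–44 − 160 → 23715
Population now: 0–14=7675, 15–29=21780, 30–44=23715, 45–59=23912, 60–74=67116
After projecting period 2:
Births: 21780 × 0.307 = 6686
15–29: 7675 × 0.968 = 7429
30–44: 21780 × 0.955 = 20800
45–59: 23715 × 0.976 = 23146
60–74: 23912 × 0.952 = 22764
Net migration: 30–44 − 160 → 20640
Population now: 0–14=6686, 15–29=7429, 30–44=20640, 45–59=23146, 60–74=22764
After projecting period 3:
Births: 7429 × 0.307 = 2281
15–29: 6686 × 0.968 = 6472
30–44: 7429 × 0.955 = 7095
45–59: 20640 × 0.976 = 20145
60–74: 23146 × 0.952 = 22035
Net migration: 30–44 − 160 → 6935
Population now: 0–14=2281, 15–29=6472, 30–44=6935, 45–59=20145, 60–74=22035
After projecting period 4:
Births: 6472 × 0.307 = 1987
15–29: 2281 × 0.968 = 2208
30–44: 6472 × 0.955 = 6181
45–59: 6935 × 0.976 = 6769
60–74: 20145 × 0.952 = 19178
Net migration: 30–44 − 160 → 6021
Population now: 0–14=1987, 15–29=2208, 30–44=6021, 45–59=6769, 60–74=19178
Total after period 4: 1987 + 2208 + 6021 + 6769 + 19178 = 36163

36163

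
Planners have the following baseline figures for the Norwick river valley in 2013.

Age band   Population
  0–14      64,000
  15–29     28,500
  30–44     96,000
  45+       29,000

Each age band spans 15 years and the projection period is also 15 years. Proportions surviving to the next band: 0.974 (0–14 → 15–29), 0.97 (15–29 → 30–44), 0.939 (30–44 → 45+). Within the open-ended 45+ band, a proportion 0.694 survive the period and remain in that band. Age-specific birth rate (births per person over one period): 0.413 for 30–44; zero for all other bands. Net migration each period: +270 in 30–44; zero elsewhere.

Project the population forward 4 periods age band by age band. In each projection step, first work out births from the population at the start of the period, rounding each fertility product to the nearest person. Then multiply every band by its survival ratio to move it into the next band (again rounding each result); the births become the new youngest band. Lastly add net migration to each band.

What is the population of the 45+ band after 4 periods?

(Groups numbered youngest = 1 to oldest = 4.)
After projecting period 1:
Births: 96000 * 0.413 = 39648
Group 2: 64000 * 0.974 = 62336
Group 3: 28500 * 0.97 = 27645
Group 4: 96000 * 0.939 + 29000 * 0.694 = 90144 + 20126 = 110270
Net migration: Group 3 + 270 → 27915
Population now: 0–14=39648, 15–29=62336, 30–44=27915, 45+=110270
After projecting period 2:
Births: 27915 * 0.413 = 11529
Group 2: 39648 * 0.974 = 38617
Group 3: 62336 * 0.97 = 60466
Group 4: 27915 * 0.939 + 110270 * 0.694 = 26212 + 76527 = 102739
Net migration: Group 3 + 270 → 60736
Population now: 0–14=11529, 15–29=38617, 30–44=60736, 45+=102739
After projecting period 3:
Births: 60736 * 0.413 = 25084
Group 2: 11529 * 0.974 = 11229
Group 3: 38617 * 0.97 = 37458
Group 4: 60736 * 0.939 + 102739 * 0.694 = 57031 + 71301 = 128332
Net migration: Group 3 + 270 → 37728
Population now: 0–14=25084, 15–29=11229, 30–44=37728, 45+=128332
After projecting period 4:
Births: 37728 * 0.413 = 15582
Group 2: 25084 * 0.974 = 24432
Group 3: 11229 * 0.97 = 10892
Group 4: 37728 * 0.939 + 128332 * 0.694 = 35427 + 89062 = 124489
Net migration: Group 3 + 270 → 11162
Population now: 0–14=15582, 15–29=24432, 30–44=11162, 45+=124489

124489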